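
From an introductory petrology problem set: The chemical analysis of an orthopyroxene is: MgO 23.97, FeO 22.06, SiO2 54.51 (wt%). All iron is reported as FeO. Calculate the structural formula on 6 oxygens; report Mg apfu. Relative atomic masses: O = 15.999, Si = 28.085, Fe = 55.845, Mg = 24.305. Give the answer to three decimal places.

MgO: 23.97/40.304 = 0.59473 mol → 0.59473 mol Mg, 0.59473 mol O.
FeO: 22.06/71.844 = 0.30705 mol → 0.30705 mol Fe, 0.30705 mol O.
SiO2: 54.51/60.083 = 0.90724 mol → 0.90724 mol Si, 1.81448 mol O.
Total oxygen = 2.71626 mol. Normalization factor = 6/2.71626 = 2.20892.
Mg per 6 O = 0.59473 × 2.20892 = 1.314.

1.314 Mg apfu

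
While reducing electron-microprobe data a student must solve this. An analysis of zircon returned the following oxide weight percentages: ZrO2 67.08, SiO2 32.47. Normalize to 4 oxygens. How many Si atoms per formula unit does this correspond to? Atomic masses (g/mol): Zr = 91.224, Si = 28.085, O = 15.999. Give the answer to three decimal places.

67.08 wt% ZrO2 ÷ 123.222 g/mol = 0.54438 mol, giving 0.54438 Zr and 1.08876 O.
32.47 wt% SiO2 ÷ 60.083 g/mol = 0.54042 mol, giving 0.54042 Si and 1.08084 O.
Oxygen sums to 2.16960; scaling by 4/2.16960 = 1.84366 puts the formula on 4 O.
Si: 0.54042 × 1.84366 = 0.996 atoms per formula unit.

0.996 Si apfu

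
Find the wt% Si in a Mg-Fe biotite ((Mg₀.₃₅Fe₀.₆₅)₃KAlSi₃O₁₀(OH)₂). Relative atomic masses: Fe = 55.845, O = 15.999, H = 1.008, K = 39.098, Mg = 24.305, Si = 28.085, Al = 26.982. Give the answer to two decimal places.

Molar mass of (Mg₀.₃₅Fe₀.₆₅)₃KAlSi₃O₁₀(OH)₂: 1.05×24.305 + 1.95×55.845 + 1×39.098 + 1×26.982 + 3×28.085 + 12×15.999 + 2×1.008 = 478.757 g/mol.
Mass of Si per formula unit: 3 × 28.085 = 84.255 g.
Weight fraction Si = 84.255 / 478.757 = 0.1760.

17.60 mass %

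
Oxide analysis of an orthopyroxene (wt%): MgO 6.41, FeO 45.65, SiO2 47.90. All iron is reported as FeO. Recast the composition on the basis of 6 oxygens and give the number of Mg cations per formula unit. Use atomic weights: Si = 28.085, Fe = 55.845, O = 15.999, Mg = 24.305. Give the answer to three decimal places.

MgO (M=40.304): mol = 0.15904; Mg = 0.15904, O = 0.15904.
FeO (M=71.844): mol = 0.63540; Fe = 0.63540, O = 0.63540.
SiO2 (M=60.083): mol = 0.79723; Si = 0.79723, O = 1.59446.
ΣO = 2.38890; factor = 6/ΣO = 2.51162.
Mg apfu = 0.15904 × 2.51162 = 0.399.

0.399 Mg apfu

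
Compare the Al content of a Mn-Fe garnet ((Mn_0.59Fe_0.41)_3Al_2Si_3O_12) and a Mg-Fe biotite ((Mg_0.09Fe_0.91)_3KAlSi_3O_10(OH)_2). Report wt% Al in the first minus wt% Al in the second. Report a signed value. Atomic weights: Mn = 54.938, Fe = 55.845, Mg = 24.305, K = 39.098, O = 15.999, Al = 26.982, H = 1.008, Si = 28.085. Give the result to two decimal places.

5.52 percentage points

M((Mn_0.59Fe_0.41)_3Al_2Si_3O_12) = 496.137 g/mol, so wt% Al = 53.964/496.137 × 100 = 10.88%.
M((Mg_0.09Fe_0.91)_3KAlSi_3O_10(OH)_2) = 503.358 g/mol, so wt% Al = 26.982/503.358 × 100 = 5.36%.
10.88 − 5.36 = 5.52 pp.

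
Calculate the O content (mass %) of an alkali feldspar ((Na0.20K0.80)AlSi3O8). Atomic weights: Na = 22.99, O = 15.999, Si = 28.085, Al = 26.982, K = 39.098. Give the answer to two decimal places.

Molar mass of (Na0.20K0.80)AlSi3O8: 0.20*22.99 + 0.80*39.098 + 1*26.982 + 3*28.085 + 8*15.999 = 275.105 g/mol.
Mass of O per formula unit: 8 × 15.999 = 127.992 g.
Weight fraction O = 127.992 / 275.105 = 0.4652.

46.52 mass %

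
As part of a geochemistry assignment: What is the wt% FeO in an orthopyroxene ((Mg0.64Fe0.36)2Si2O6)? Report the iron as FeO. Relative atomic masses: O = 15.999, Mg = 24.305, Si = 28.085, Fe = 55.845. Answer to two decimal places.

Molar mass of (Mg0.64Fe0.36)2Si2O6 = 1.28*24.305 + 0.72*55.845 + 2*28.085 + 6*15.999 = 223.483 g/mol.
Each formula unit contains 0.72 Fe, equivalent to 0.72/1 = 0.7200 mol FeO.
M(FeO) = 1×55.845 + 1×15.999 = 71.844 g/mol.
Mass of FeO per formula unit = 0.7200 × 71.844 = 51.728 g.
FeO wt% = 51.728 / 223.483 × 100 = 23.15%.

23.15 wt%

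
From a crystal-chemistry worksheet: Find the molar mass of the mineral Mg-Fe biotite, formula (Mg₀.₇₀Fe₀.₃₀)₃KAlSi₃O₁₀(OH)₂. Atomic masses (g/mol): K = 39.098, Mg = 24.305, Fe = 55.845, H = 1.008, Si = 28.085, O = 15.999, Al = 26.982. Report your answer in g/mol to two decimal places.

The formula mass is the sum 2.10(24.305) + 0.90(55.845) + 1(39.098) + 1(26.982) + 3(28.085) + 12(15.999) + 2(1.008).

445.64 g/mol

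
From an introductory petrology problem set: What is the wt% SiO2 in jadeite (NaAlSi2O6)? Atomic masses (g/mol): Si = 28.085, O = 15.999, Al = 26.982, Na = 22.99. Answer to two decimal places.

Molar mass of NaAlSi2O6 = 1*22.99 + 1*26.982 + 2*28.085 + 6*15.999 = 202.136 g/mol.
Each formula unit contains 2 Si, equivalent to 2/1 = 2.0000 mol SiO2.
M(SiO2) = 1×28.085 + 2×15.999 = 60.083 g/mol.
Mass of SiO2 per formula unit = 2.0000 × 60.083 = 120.166 g.
SiO2 wt% = 120.166 / 202.136 × 100 = 59.45%.

59.45 wt%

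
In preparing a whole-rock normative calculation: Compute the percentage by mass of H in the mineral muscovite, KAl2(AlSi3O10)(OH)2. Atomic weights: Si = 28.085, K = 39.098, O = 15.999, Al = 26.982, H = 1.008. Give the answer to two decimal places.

M(KAl2(AlSi3O10)(OH)2) = 398.303 g/mol.
H contributes 2 × 1.008 = 2.016 g per mole.
2.016/398.303 = 0.0051 → 0.51%.

0.51 weight percent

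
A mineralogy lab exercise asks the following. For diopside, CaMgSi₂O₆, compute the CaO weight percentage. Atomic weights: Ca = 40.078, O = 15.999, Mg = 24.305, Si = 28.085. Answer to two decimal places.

M(CaMgSi₂O₆) = 216.547 g/mol; M(CaO) = 56.077 g/mol.
Moles CaO per formula unit = 1 Ca ÷ 1 = 1.0000.
CaO fraction = (1.0000 × 56.077) / 216.547 = 56.077/216.547 = 0.2590.

25.90 wt%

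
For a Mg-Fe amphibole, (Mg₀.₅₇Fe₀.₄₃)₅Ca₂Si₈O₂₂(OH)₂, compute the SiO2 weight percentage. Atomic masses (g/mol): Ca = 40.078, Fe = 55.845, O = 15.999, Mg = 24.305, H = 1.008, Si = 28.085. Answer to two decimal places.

Formula mass = 880.164 g/mol.
8 Si → 8.0000 mol SiO2 per formula unit; M(SiO2) = 60.083, so SiO2 mass = 480.664 g.
480.664/880.164 × 100 = 54.61 wt%.

54.61 wt%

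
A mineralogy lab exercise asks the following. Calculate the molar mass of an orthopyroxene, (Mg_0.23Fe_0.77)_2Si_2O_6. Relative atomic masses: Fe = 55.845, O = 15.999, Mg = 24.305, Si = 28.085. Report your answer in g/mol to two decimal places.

249.35 g/mol

M = 0.46(24.305) + 1.54(55.845) + 2(28.085) + 6(15.999)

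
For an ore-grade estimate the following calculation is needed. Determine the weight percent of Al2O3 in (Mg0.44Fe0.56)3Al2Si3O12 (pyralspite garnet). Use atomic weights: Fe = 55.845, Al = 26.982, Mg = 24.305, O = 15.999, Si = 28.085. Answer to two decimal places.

M((Mg0.44Fe0.56)3Al2Si3O12) = 456.109 g/mol; M(Al2O3) = 101.961 g/mol.
Moles Al2O3 per formula unit = 2 Al ÷ 2 = 1.0000.
Al2O3 fraction = (1.0000 × 101.961) / 456.109 = 101.961/456.109 = 0.2235.

22.35 wt%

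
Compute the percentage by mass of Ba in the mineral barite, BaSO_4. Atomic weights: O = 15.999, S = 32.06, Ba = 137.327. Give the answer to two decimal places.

Formula mass = 1×137.327 + 1×32.06 + 4×15.999 = 233.383 g/mol, of which 137.327 g is Ba.
So Ba makes up 137.327/233.383 = 0.5884 of the mass, i.e. 58.84%.

58.84 weight percent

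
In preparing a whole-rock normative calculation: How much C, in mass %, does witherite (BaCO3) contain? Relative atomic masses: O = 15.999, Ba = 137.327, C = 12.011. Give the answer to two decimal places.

6.09 mass %

Molar mass of BaCO3: 1*137.327 + 1*12.011 + 3*15.999 = 197.335 g/mol.
Mass of C per formula unit: 1 × 12.011 = 12.011 g.
Weight fraction C = 12.011 / 197.335 = 0.0609.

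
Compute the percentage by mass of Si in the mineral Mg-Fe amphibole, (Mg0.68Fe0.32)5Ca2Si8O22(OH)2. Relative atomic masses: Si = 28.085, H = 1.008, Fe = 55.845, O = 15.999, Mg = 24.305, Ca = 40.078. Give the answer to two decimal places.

M((Mg0.68Fe0.32)5Ca2Si8O22(OH)2) = 862.817 g/mol.
Si contributes 8 × 28.085 = 224.680 g per mole.
224.680/862.817 = 0.2604 → 26.04%.

26.04 wt%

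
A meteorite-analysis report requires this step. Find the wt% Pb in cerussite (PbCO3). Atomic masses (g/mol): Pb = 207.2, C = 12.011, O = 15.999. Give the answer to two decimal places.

M(PbCO3) = 267.208 g/mol.
Pb contributes 1 × 207.2 = 207.200 g per mole.
207.200/267.208 = 0.7754 → 77.54%.

77.54 mass %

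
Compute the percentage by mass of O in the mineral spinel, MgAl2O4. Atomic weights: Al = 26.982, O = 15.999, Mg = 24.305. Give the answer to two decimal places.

44.98 mass %

Molar mass of MgAl2O4: 1*24.305 + 2*26.982 + 4*15.999 = 142.265 g/mol.
Mass of O per formula unit: 4 × 15.999 = 63.996 g.
Weight fraction O = 63.996 / 142.265 = 0.4498.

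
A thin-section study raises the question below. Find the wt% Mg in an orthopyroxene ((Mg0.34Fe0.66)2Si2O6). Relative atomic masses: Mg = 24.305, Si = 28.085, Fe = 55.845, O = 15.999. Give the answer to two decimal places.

6.82 weight percent

Molar mass of (Mg0.34Fe0.66)2Si2O6: 0.68×24.305 + 1.32×55.845 + 2×28.085 + 6×15.999 = 242.407 g/mol.
Mass of Mg per formula unit: 0.68 × 24.305 = 16.527 g.
Weight fraction Mg = 16.527 / 242.407 = 0.0682.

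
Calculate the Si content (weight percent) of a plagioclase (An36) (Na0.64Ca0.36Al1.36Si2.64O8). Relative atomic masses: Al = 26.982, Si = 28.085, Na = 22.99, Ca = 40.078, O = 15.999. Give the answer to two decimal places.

27.67 weight percent

M(Na0.64Ca0.36Al1.36Si2.64O8) = 267.974 g/mol.
Si contributes 2.64 × 28.085 = 74.144 g per mole.
74.144/267.974 = 0.2767 → 27.67%.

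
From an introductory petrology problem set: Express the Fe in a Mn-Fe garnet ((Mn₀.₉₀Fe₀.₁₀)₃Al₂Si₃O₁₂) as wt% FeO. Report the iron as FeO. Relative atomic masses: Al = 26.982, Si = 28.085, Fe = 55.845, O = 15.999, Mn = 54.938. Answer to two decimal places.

4.35 wt%

Molar mass of (Mn₀.₉₀Fe₀.₁₀)₃Al₂Si₃O₁₂ = 2.70*54.938 + 0.30*55.845 + 2*26.982 + 3*28.085 + 12*15.999 = 495.293 g/mol.
Each formula unit contains 0.30 Fe, equivalent to 0.30/1 = 0.3000 mol FeO.
M(FeO) = 1×55.845 + 1×15.999 = 71.844 g/mol.
Mass of FeO per formula unit = 0.3000 × 71.844 = 21.553 g.
FeO wt% = 21.553 / 495.293 × 100 = 4.35%.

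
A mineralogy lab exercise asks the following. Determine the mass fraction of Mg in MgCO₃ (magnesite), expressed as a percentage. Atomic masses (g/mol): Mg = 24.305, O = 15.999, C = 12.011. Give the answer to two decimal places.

28.83 mass %

M(MgCO₃) = 84.313 g/mol.
Mg contributes 1 × 24.305 = 24.305 g per mole.
24.305/84.313 = 0.2883 → 28.83%.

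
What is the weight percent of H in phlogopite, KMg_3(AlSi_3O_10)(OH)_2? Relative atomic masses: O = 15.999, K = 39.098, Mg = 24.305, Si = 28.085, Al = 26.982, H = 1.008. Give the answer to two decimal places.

0.48 mass %

Formula mass = 1·39.098 + 3·24.305 + 1·26.982 + 3·28.085 + 12·15.999 + 2·1.008 = 417.254 g/mol, of which 2.016 g is H.
So H makes up 2.016/417.254 = 0.0048 of the mass, i.e. 0.48%.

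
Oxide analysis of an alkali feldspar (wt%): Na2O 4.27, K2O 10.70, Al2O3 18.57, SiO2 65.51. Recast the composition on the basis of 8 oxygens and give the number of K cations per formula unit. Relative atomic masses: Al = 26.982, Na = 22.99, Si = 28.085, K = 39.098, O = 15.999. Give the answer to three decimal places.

Na2O (M=61.979): mol = 0.06889; Na = 0.13778, O = 0.06889.
K2O (M=94.195): mol = 0.11359; K = 0.22718, O = 0.11359.
Al2O3 (M=101.961): mol = 0.18213; Al = 0.36426, O = 0.54639.
SiO2 (M=60.083): mol = 1.09033; Si = 1.09033, O = 2.18066.
ΣO = 2.90953; factor = 8/ΣO = 2.74958.
K apfu = 0.22718 × 2.74958 = 0.625.

0.625 K apfu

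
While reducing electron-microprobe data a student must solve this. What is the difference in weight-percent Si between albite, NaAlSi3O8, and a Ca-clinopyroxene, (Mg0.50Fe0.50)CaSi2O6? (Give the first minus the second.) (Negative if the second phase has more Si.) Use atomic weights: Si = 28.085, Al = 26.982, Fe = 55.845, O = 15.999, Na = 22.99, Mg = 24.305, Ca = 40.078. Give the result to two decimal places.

Si in NaAlSi3O8: molar mass 262.219 g/mol; 3×28.085 = 84.255 g → 32.13 wt%.
Si in (Mg0.50Fe0.50)CaSi2O6: molar mass 232.317 g/mol; 2×28.085 = 56.170 g → 24.18 wt%.
Difference = 32.13 − 24.18 = 7.95 percentage points.

7.95 percentage points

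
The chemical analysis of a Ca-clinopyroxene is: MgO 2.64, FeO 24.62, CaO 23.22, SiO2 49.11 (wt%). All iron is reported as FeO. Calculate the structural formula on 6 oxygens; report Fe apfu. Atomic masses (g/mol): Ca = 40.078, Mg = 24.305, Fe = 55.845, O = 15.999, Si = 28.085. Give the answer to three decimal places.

0.837 Fe apfu

MgO (M=40.304): mol = 0.06550; Mg = 0.06550, O = 0.06550.
FeO (M=71.844): mol = 0.34269; Fe = 0.34269, O = 0.34269.
CaO (M=56.077): mol = 0.41407; Ca = 0.41407, O = 0.41407.
SiO2 (M=60.083): mol = 0.81737; Si = 0.81737, O = 1.63474.
ΣO = 2.45700; factor = 6/ΣO = 2.44200.
Fe apfu = 0.34269 × 2.44200 = 0.837.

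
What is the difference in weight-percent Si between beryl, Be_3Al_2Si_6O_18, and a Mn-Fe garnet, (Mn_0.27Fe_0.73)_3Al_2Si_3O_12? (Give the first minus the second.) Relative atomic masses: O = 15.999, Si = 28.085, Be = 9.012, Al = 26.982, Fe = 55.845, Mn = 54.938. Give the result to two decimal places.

14.40 percentage points

M(Be_3Al_2Si_6O_18) = 537.492 g/mol, so wt% Si = 168.510/537.492 × 100 = 31.35%.
M((Mn_0.27Fe_0.73)_3Al_2Si_3O_12) = 497.007 g/mol, so wt% Si = 84.255/497.007 × 100 = 16.95%.
31.35 − 16.95 = 14.40 pp.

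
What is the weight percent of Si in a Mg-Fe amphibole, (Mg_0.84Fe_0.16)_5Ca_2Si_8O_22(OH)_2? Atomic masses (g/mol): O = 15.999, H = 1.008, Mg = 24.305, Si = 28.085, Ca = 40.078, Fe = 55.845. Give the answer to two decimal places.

26.82 mass %

Molar mass of (Mg_0.84Fe_0.16)_5Ca_2Si_8O_22(OH)_2: 4.20·24.305 + 0.80·55.845 + 2·40.078 + 8·28.085 + 24·15.999 + 2·1.008 = 837.585 g/mol.
Mass of Si per formula unit: 8 × 28.085 = 224.680 g.
Weight fraction Si = 224.680 / 837.585 = 0.2682.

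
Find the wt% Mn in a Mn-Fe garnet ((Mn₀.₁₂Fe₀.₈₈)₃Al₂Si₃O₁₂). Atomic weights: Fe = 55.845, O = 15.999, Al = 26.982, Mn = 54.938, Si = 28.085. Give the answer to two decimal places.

Formula mass = 0.36*54.938 + 2.64*55.845 + 2*26.982 + 3*28.085 + 12*15.999 = 497.415 g/mol, of which 19.778 g is Mn.
So Mn makes up 19.778/497.415 = 0.0398 of the mass, i.e. 3.98%.

3.98 mass %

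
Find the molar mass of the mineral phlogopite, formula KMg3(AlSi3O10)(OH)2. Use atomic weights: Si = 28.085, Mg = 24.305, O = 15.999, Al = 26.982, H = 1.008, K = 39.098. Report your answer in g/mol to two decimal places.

417.25 g/mol

The formula mass is the sum 1(39.098) + 3(24.305) + 1(26.982) + 3(28.085) + 12(15.999) + 2(1.008).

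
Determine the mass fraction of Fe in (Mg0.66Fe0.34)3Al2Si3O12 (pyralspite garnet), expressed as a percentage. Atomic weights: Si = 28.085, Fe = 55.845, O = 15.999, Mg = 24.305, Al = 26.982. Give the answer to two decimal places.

13.09 weight percent

Formula mass = 1.98*24.305 + 1.02*55.845 + 2*26.982 + 3*28.085 + 12*15.999 = 435.293 g/mol, of which 56.962 g is Fe.
So Fe makes up 56.962/435.293 = 0.1309 of the mass, i.e. 13.09%.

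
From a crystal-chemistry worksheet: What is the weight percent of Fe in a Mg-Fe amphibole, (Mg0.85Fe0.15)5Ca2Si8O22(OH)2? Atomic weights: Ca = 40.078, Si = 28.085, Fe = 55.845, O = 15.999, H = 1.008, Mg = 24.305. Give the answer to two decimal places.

Formula mass = 4.25·24.305 + 0.75·55.845 + 2·40.078 + 8·28.085 + 24·15.999 + 2·1.008 = 836.008 g/mol, of which 41.884 g is Fe.
So Fe makes up 41.884/836.008 = 0.0501 of the mass, i.e. 5.01%.

5.01 weight percent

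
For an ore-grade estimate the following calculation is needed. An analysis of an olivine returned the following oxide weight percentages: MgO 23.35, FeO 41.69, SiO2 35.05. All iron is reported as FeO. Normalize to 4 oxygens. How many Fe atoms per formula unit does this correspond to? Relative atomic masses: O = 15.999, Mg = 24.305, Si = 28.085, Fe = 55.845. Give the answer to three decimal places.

0.998 Fe apfu

23.35 wt% MgO ÷ 40.304 g/mol = 0.57935 mol, giving 0.57935 Mg and 0.57935 O.
41.69 wt% FeO ÷ 71.844 g/mol = 0.58029 mol, giving 0.58029 Fe and 0.58029 O.
35.05 wt% SiO2 ÷ 60.083 g/mol = 0.58336 mol, giving 0.58336 Si and 1.16672 O.
Oxygen sums to 2.32636; scaling by 4/2.32636 = 1.71942 puts the formula on 4 O.
Fe: 0.58029 × 1.71942 = 0.998 atoms per formula unit.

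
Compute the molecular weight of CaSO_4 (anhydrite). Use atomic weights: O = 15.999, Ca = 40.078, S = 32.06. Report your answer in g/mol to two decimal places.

136.13 g/mol

The formula mass is the sum 1·40.078 + 1·32.06 + 4·15.999.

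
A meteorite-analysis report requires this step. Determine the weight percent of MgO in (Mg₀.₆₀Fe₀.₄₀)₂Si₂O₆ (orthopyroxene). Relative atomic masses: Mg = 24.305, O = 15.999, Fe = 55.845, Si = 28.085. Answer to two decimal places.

Molar mass of (Mg₀.₆₀Fe₀.₄₀)₂Si₂O₆ = 1.20·24.305 + 0.80·55.845 + 2·28.085 + 6·15.999 = 226.006 g/mol.
Each formula unit contains 1.20 Mg, equivalent to 1.20/1 = 1.2000 mol MgO.
M(MgO) = 1×24.305 + 1×15.999 = 40.304 g/mol.
Mass of MgO per formula unit = 1.2000 × 40.304 = 48.365 g.
MgO wt% = 48.365 / 226.006 × 100 = 21.40%.

21.40 wt%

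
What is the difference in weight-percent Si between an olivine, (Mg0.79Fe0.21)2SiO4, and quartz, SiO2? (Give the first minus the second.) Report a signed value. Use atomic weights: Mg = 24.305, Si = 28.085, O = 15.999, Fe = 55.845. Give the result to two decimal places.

-28.50 percentage points

Si in (Mg0.79Fe0.21)2SiO4: molar mass 153.938 g/mol; 1×28.085 = 28.085 g → 18.24 wt%.
Si in SiO2: molar mass 60.083 g/mol; 1×28.085 = 28.085 g → 46.74 wt%.
Difference = 18.24 − 46.74 = -28.50 percentage points.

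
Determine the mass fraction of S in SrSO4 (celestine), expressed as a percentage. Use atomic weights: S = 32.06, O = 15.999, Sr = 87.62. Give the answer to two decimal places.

M(SrSO4) = 183.676 g/mol.
S contributes 1 × 32.06 = 32.060 g per mole.
32.060/183.676 = 0.1745 → 17.45%.

17.45 wt%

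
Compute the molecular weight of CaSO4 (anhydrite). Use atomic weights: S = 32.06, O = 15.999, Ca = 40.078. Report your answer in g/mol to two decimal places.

136.13 g/mol

The formula mass is the sum 1*40.078 + 1*32.06 + 4*15.999.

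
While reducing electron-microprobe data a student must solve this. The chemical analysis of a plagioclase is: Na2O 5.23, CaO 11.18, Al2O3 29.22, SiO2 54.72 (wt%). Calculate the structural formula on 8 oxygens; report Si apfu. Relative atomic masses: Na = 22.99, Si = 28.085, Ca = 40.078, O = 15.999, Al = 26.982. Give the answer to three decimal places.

Na2O: 5.23/61.979 = 0.08438 mol → 0.16876 mol Na, 0.08438 mol O.
CaO: 11.18/56.077 = 0.19937 mol → 0.19937 mol Ca, 0.19937 mol O.
Al2O3: 29.22/101.961 = 0.28658 mol → 0.57316 mol Al, 0.85974 mol O.
SiO2: 54.72/60.083 = 0.91074 mol → 0.91074 mol Si, 1.82148 mol O.
Total oxygen = 2.96497 mol. Normalization factor = 8/2.96497 = 2.69817.
Si per 8 O = 0.91074 × 2.69817 = 2.457.

2.457 Si apfu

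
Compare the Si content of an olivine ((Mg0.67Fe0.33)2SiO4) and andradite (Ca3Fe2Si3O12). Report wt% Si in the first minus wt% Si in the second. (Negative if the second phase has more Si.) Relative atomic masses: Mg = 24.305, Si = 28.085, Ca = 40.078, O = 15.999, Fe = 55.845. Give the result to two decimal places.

Si in (Mg0.67Fe0.33)2SiO4: molar mass 161.507 g/mol; 1×28.085 = 28.085 g → 17.39 wt%.
Si in Ca3Fe2Si3O12: molar mass 508.167 g/mol; 3×28.085 = 84.255 g → 16.58 wt%.
Difference = 17.39 − 16.58 = 0.81 percentage points.

0.81 percentage points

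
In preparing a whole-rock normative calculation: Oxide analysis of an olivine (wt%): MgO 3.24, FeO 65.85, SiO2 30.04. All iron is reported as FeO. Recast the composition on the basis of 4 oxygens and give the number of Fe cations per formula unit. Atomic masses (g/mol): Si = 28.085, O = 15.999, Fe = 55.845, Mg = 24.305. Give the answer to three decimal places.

1.836 Fe apfu

MgO (M=40.304): mol = 0.08039; Mg = 0.08039, O = 0.08039.
FeO (M=71.844): mol = 0.91657; Fe = 0.91657, O = 0.91657.
SiO2 (M=60.083): mol = 0.49998; Si = 0.49998, O = 0.99996.
ΣO = 1.99692; factor = 4/ΣO = 2.00308.
Fe apfu = 0.91657 × 2.00308 = 1.836.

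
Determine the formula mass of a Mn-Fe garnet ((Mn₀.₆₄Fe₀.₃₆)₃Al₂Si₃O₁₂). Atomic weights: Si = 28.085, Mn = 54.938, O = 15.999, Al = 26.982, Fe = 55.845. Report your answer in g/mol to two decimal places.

Mn: 1.92 × 54.938 = 105.4810
Fe: 1.08 × 55.845 = 60.3126
Al: 2 × 26.982 = 53.9640
Si: 3 × 28.085 = 84.2550
O: 12 × 15.999 = 191.9880
Summing the contributions gives the formula mass.

496.00 g/mol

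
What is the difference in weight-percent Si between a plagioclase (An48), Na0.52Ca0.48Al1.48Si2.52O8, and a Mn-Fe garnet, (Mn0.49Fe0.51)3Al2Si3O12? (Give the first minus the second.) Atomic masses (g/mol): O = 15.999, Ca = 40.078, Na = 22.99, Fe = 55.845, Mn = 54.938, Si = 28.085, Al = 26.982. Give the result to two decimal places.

M(Na0.52Ca0.48Al1.48Si2.52O8) = 269.892 g/mol, so wt% Si = 70.774/269.892 × 100 = 26.22%.
M((Mn0.49Fe0.51)3Al2Si3O12) = 496.409 g/mol, so wt% Si = 84.255/496.409 × 100 = 16.97%.
26.22 − 16.97 = 9.25 pp.

9.25 percentage points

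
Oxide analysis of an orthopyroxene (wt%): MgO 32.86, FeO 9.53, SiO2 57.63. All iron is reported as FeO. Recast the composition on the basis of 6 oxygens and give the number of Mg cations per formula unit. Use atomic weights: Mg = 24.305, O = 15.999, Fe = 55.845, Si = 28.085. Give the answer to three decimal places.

1.707 Mg apfu

MgO (M=40.304): mol = 0.81530; Mg = 0.81530, O = 0.81530.
FeO (M=71.844): mol = 0.13265; Fe = 0.13265, O = 0.13265.
SiO2 (M=60.083): mol = 0.95917; Si = 0.95917, O = 1.91834.
ΣO = 2.86629; factor = 6/ΣO = 2.09330.
Mg apfu = 0.81530 × 2.09330 = 1.707.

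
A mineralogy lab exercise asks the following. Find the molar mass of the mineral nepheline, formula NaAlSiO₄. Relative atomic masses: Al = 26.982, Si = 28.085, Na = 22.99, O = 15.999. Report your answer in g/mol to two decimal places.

The formula mass is the sum 1*22.99 + 1*26.982 + 1*28.085 + 4*15.999.

142.05 g/mol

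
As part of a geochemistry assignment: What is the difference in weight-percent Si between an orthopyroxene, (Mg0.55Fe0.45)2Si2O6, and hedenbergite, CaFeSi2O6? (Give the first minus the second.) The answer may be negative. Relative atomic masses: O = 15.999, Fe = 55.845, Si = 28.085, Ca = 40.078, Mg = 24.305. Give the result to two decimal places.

1.87 percentage points

First mineral: 56.170 g Si in 229.160 g formula = 24.51 wt% Si.
Second mineral: 56.170 g Si in 248.087 g formula = 22.64 wt% Si.
24.51% − 22.64% gives a difference of 1.87 percentage points.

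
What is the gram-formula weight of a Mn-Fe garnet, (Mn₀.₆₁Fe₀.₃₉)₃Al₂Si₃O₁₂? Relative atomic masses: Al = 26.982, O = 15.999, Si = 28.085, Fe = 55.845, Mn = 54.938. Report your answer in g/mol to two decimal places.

The formula mass is the sum 1.83×54.938 + 1.17×55.845 + 2×26.982 + 3×28.085 + 12×15.999.

496.08 g/mol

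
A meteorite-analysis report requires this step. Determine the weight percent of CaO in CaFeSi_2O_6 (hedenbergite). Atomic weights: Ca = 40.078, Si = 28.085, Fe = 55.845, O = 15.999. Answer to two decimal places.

Formula mass = 248.087 g/mol.
1 Ca → 1.0000 mol CaO per formula unit; M(CaO) = 56.077, so CaO mass = 56.077 g.
56.077/248.087 × 100 = 22.60 wt%.

22.60 wt%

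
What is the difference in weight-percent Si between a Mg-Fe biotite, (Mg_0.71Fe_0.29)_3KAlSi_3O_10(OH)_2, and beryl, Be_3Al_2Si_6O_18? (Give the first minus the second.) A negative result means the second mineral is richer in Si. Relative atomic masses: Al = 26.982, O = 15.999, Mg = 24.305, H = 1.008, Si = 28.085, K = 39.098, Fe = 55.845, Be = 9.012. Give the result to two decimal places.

Si in (Mg_0.71Fe_0.29)_3KAlSi_3O_10(OH)_2: molar mass 444.694 g/mol; 3×28.085 = 84.255 g → 18.95 wt%.
Si in Be_3Al_2Si_6O_18: molar mass 537.492 g/mol; 6×28.085 = 168.510 g → 31.35 wt%.
Difference = 18.95 − 31.35 = -12.40 percentage points.

-12.40 percentage points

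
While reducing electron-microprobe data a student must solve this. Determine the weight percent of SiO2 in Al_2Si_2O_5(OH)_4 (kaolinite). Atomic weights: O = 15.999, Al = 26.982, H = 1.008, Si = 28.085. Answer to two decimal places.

Formula mass = 258.157 g/mol.
2 Si → 2.0000 mol SiO2 per formula unit; M(SiO2) = 60.083, so SiO2 mass = 120.166 g.
120.166/258.157 × 100 = 46.55 wt%.

46.55 wt%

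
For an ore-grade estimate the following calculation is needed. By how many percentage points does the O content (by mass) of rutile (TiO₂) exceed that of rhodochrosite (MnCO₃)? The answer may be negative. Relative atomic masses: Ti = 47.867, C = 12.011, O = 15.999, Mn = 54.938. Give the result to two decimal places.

M(TiO₂) = 79.865 g/mol, so wt% O = 31.998/79.865 × 100 = 40.07%.
M(MnCO₃) = 114.946 g/mol, so wt% O = 47.997/114.946 × 100 = 41.76%.
40.07 − 41.76 = -1.69 pp.

-1.69 percentage points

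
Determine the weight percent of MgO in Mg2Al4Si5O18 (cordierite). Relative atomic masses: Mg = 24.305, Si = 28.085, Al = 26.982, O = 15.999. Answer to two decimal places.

13.78 wt%

Molar mass of Mg2Al4Si5O18 = 2*24.305 + 4*26.982 + 5*28.085 + 18*15.999 = 584.945 g/mol.
Each formula unit contains 2 Mg, equivalent to 2/1 = 2.0000 mol MgO.
M(MgO) = 1×24.305 + 1×15.999 = 40.304 g/mol.
Mass of MgO per formula unit = 2.0000 × 40.304 = 80.608 g.
MgO wt% = 80.608 / 584.945 × 100 = 13.78%.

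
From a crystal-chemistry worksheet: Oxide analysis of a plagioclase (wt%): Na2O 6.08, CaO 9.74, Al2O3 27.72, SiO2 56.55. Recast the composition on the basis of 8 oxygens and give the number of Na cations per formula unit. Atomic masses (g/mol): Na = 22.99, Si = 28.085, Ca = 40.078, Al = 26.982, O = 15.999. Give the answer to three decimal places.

Na2O: 6.08/61.979 = 0.09810 mol → 0.19620 mol Na, 0.09810 mol O.
CaO: 9.74/56.077 = 0.17369 mol → 0.17369 mol Ca, 0.17369 mol O.
Al2O3: 27.72/101.961 = 0.27187 mol → 0.54374 mol Al, 0.81561 mol O.
SiO2: 56.55/60.083 = 0.94120 mol → 0.94120 mol Si, 1.88240 mol O.
Total oxygen = 2.96980 mol. Normalization factor = 8/2.96980 = 2.69378.
Na per 8 O = 0.19620 × 2.69378 = 0.529.

0.529 Na apfu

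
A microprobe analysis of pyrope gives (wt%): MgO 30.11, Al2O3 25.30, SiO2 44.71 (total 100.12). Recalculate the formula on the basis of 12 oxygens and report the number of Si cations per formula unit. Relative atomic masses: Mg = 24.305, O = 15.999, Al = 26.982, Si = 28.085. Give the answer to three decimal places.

2.997 Si apfu

MgO: 30.11/40.304 = 0.74707 mol → 0.74707 mol Mg, 0.74707 mol O.
Al2O3: 25.30/101.961 = 0.24813 mol → 0.49626 mol Al, 0.74439 mol O.
SiO2: 44.71/60.083 = 0.74414 mol → 0.74414 mol Si, 1.48828 mol O.
Total oxygen = 2.97974 mol. Normalization factor = 12/2.97974 = 4.02720.
Si per 12 O = 0.74414 × 4.02720 = 2.997.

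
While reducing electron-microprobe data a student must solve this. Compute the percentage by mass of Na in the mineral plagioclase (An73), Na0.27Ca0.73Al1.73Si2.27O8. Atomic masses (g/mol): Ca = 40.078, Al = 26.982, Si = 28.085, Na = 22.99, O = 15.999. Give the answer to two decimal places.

2.27 wt%

Molar mass of Na0.27Ca0.73Al1.73Si2.27O8: 0.27×22.99 + 0.73×40.078 + 1.73×26.982 + 2.27×28.085 + 8×15.999 = 273.888 g/mol.
Mass of Na per formula unit: 0.27 × 22.99 = 6.207 g.
Weight fraction Na = 6.207 / 273.888 = 0.0227.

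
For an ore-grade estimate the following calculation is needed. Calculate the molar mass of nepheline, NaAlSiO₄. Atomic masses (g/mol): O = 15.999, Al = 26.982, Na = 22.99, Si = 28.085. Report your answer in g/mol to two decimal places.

142.05 g/mol

Na: 1 × 22.99 = 22.9900
Al: 1 × 26.982 = 26.9820
Si: 1 × 28.085 = 28.0850
O: 4 × 15.999 = 63.9960
Summing the contributions gives the formula mass.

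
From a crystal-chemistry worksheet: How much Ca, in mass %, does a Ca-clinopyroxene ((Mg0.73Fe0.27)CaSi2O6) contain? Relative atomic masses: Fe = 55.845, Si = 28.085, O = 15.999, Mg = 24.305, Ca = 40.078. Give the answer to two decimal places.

17.81 mass %

Formula mass = 0.73×24.305 + 0.27×55.845 + 1×40.078 + 2×28.085 + 6×15.999 = 225.063 g/mol, of which 40.078 g is Ca.
So Ca makes up 40.078/225.063 = 0.1781 of the mass, i.e. 17.81%.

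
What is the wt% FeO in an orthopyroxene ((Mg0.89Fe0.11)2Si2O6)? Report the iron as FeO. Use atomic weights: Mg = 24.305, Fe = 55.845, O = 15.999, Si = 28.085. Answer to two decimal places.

7.61 wt%

Formula mass = 207.713 g/mol.
0.22 Fe → 0.2200 mol FeO per formula unit; M(FeO) = 71.844, so FeO mass = 15.806 g.
15.806/207.713 × 100 = 7.61 wt%.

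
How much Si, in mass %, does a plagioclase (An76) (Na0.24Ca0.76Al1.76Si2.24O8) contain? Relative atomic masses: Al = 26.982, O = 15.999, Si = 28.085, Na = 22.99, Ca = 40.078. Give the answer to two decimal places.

22.93 mass %

M(Na0.24Ca0.76Al1.76Si2.24O8) = 274.368 g/mol.
Si contributes 2.24 × 28.085 = 62.910 g per mole.
62.910/274.368 = 0.2293 → 22.93%.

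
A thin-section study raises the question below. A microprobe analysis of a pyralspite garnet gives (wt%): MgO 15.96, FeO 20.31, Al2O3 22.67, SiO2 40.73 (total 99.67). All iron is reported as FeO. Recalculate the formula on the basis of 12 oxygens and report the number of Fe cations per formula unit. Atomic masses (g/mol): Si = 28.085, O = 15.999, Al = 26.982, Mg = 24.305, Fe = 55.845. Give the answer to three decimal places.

1.256 Fe apfu

MgO: 15.96/40.304 = 0.39599 mol → 0.39599 mol Mg, 0.39599 mol O.
FeO: 20.31/71.844 = 0.28270 mol → 0.28270 mol Fe, 0.28270 mol O.
Al2O3: 22.67/101.961 = 0.22234 mol → 0.44468 mol Al, 0.66702 mol O.
SiO2: 40.73/60.083 = 0.67790 mol → 0.67790 mol Si, 1.35580 mol O.
Total oxygen = 2.70151 mol. Normalization factor = 12/2.70151 = 4.44196.
Fe per 12 O = 0.28270 × 4.44196 = 1.256.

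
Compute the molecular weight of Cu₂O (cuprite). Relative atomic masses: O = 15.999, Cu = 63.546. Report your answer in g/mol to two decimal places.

143.09 g/mol

Cu: 2 × 63.546 = 127.0920
O: 1 × 15.999 = 15.9990
Summing the contributions gives the formula mass.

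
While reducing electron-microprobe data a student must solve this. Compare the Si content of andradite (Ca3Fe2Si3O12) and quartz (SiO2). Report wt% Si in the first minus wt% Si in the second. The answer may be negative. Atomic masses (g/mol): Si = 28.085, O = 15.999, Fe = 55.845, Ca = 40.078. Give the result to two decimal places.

-30.16 percentage points

First mineral: 84.255 g Si in 508.167 g formula = 16.58 wt% Si.
Second mineral: 28.085 g Si in 60.083 g formula = 46.74 wt% Si.
16.58% − 46.74% gives a difference of -30.16 percentage points.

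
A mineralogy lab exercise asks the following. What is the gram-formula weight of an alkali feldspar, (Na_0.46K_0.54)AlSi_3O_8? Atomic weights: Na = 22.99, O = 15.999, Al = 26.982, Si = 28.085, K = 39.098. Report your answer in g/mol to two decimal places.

Na: 0.46 × 22.99 = 10.5754
K: 0.54 × 39.098 = 21.1129
Al: 1 × 26.982 = 26.9820
Si: 3 × 28.085 = 84.2550
O: 8 × 15.999 = 127.9920
Summing the contributions gives the formula mass.

270.92 g/mol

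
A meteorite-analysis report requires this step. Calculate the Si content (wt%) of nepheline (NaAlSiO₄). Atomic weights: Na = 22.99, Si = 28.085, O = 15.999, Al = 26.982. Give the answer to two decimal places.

Formula mass = 1×22.99 + 1×26.982 + 1×28.085 + 4×15.999 = 142.053 g/mol, of which 28.085 g is Si.
So Si makes up 28.085/142.053 = 0.1977 of the mass, i.e. 19.77%.

19.77 wt%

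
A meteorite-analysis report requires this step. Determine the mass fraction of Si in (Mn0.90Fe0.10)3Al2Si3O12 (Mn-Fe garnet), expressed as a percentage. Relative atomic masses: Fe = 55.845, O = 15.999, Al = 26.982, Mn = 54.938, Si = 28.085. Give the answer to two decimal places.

M((Mn0.90Fe0.10)3Al2Si3O12) = 495.293 g/mol.
Si contributes 3 × 28.085 = 84.255 g per mole.
84.255/495.293 = 0.1701 → 17.01%.

17.01 wt%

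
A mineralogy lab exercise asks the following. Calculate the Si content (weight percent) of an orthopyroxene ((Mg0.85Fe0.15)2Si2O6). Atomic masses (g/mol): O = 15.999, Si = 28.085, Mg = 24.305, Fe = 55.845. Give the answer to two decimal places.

Molar mass of (Mg0.85Fe0.15)2Si2O6: 1.70*24.305 + 0.30*55.845 + 2*28.085 + 6*15.999 = 210.236 g/mol.
Mass of Si per formula unit: 2 × 28.085 = 56.170 g.
Weight fraction Si = 56.170 / 210.236 = 0.2672.

26.72 weight percent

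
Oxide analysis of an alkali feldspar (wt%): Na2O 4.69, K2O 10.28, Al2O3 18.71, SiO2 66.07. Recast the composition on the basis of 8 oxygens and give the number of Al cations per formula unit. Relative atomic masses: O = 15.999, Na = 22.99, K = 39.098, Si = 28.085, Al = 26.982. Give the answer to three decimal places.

1.000 Al apfu

4.69 wt% Na2O ÷ 61.979 g/mol = 0.07567 mol, giving 0.15134 Na and 0.07567 O.
10.28 wt% K2O ÷ 94.195 g/mol = 0.10914 mol, giving 0.21828 K and 0.10914 O.
18.71 wt% Al2O3 ÷ 101.961 g/mol = 0.18350 mol, giving 0.36700 Al and 0.55050 O.
66.07 wt% SiO2 ÷ 60.083 g/mol = 1.09965 mol, giving 1.09965 Si and 2.19930 O.
Oxygen sums to 2.93461; scaling by 8/2.93461 = 2.72609 puts the formula on 8 O.
Al: 0.36700 × 2.72609 = 1.000 atoms per formula unit.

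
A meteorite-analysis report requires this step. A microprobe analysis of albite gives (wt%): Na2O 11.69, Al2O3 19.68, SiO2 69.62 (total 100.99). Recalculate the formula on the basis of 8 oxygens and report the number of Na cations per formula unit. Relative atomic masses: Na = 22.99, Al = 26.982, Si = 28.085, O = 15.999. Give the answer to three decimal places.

Na2O: 11.69/61.979 = 0.18861 mol → 0.37722 mol Na, 0.18861 mol O.
Al2O3: 19.68/101.961 = 0.19301 mol → 0.38602 mol Al, 0.57903 mol O.
SiO2: 69.62/60.083 = 1.15873 mol → 1.15873 mol Si, 2.31746 mol O.
Total oxygen = 3.08510 mol. Normalization factor = 8/3.08510 = 2.59311.
Na per 8 O = 0.37722 × 2.59311 = 0.978.

0.978 Na apfu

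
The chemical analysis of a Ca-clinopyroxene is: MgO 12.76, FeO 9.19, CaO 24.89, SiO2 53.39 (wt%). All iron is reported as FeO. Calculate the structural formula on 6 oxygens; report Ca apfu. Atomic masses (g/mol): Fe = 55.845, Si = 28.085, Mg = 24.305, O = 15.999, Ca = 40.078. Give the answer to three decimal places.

MgO: 12.76/40.304 = 0.31659 mol → 0.31659 mol Mg, 0.31659 mol O.
FeO: 9.19/71.844 = 0.12792 mol → 0.12792 mol Fe, 0.12792 mol O.
CaO: 24.89/56.077 = 0.44385 mol → 0.44385 mol Ca, 0.44385 mol O.
SiO2: 53.39/60.083 = 0.88860 mol → 0.88860 mol Si, 1.77720 mol O.
Total oxygen = 2.66556 mol. Normalization factor = 6/2.66556 = 2.25093.
Ca per 6 O = 0.44385 × 2.25093 = 0.999.

0.999 Ca apfu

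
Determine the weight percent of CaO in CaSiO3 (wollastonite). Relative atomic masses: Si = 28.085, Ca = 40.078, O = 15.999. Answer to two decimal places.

48.28 wt%

Molar mass of CaSiO3 = 1*40.078 + 1*28.085 + 3*15.999 = 116.160 g/mol.
Each formula unit contains 1 Ca, equivalent to 1/1 = 1.0000 mol CaO.
M(CaO) = 1×40.078 + 1×15.999 = 56.077 g/mol.
Mass of CaO per formula unit = 1.0000 × 56.077 = 56.077 g.
CaO wt% = 56.077 / 116.160 × 100 = 48.28%.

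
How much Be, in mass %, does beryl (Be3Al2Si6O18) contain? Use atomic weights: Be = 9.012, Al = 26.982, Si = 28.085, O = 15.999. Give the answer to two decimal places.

5.03 mass %

Formula mass = 3×9.012 + 2×26.982 + 6×28.085 + 18×15.999 = 537.492 g/mol, of which 27.036 g is Be.
So Be makes up 27.036/537.492 = 0.0503 of the mass, i.e. 5.03%.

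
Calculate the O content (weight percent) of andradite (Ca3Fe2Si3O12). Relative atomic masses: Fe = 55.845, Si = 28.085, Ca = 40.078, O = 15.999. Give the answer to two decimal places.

37.78 weight percent

Formula mass = 3*40.078 + 2*55.845 + 3*28.085 + 12*15.999 = 508.167 g/mol, of which 191.988 g is O.
So O makes up 191.988/508.167 = 0.3778 of the mass, i.e. 37.78%.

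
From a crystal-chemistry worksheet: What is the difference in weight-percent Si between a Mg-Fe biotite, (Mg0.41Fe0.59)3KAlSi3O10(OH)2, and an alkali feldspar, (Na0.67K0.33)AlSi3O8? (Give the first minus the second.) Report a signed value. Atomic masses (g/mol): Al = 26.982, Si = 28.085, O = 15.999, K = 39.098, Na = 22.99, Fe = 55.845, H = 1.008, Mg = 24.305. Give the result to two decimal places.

-13.68 percentage points

Si in (Mg0.41Fe0.59)3KAlSi3O10(OH)2: molar mass 473.080 g/mol; 3×28.085 = 84.255 g → 17.81 wt%.
Si in (Na0.67K0.33)AlSi3O8: molar mass 267.535 g/mol; 3×28.085 = 84.255 g → 31.49 wt%.
Difference = 17.81 − 31.49 = -13.68 percentage points.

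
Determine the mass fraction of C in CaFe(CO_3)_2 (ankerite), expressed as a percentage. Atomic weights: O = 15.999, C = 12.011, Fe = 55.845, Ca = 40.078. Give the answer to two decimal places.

M(CaFe(CO_3)_2) = 215.939 g/mol.
C contributes 2 × 12.011 = 24.022 g per mole.
24.022/215.939 = 0.1112 → 11.12%.

11.12 wt%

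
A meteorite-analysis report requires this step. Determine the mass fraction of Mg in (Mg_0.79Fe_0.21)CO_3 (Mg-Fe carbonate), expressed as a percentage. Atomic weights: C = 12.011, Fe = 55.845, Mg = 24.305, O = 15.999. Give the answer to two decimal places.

21.11 weight percent

Molar mass of (Mg_0.79Fe_0.21)CO_3: 0.79×24.305 + 0.21×55.845 + 1×12.011 + 3×15.999 = 90.936 g/mol.
Mass of Mg per formula unit: 0.79 × 24.305 = 19.201 g.
Weight fraction Mg = 19.201 / 90.936 = 0.2111.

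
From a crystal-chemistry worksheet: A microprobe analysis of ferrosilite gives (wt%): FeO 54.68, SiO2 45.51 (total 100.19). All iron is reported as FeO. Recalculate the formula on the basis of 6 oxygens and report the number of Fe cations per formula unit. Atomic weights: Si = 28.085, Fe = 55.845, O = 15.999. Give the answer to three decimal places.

2.006 Fe apfu

FeO: 54.68/71.844 = 0.76109 mol → 0.76109 mol Fe, 0.76109 mol O.
SiO2: 45.51/60.083 = 0.75745 mol → 0.75745 mol Si, 1.51490 mol O.
Total oxygen = 2.27599 mol. Normalization factor = 6/2.27599 = 2.63622.
Fe per 6 O = 0.76109 × 2.63622 = 2.006.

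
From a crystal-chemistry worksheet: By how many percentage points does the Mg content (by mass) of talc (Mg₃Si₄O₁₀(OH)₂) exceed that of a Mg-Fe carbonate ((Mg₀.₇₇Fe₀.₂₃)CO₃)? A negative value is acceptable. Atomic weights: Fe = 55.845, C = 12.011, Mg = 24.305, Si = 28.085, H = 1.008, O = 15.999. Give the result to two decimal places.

Mg in Mg₃Si₄O₁₀(OH)₂: molar mass 379.259 g/mol; 3×24.305 = 72.915 g → 19.23 wt%.
Mg in (Mg₀.₇₇Fe₀.₂₃)CO₃: molar mass 91.567 g/mol; 0.77×24.305 = 18.715 g → 20.44 wt%.
Difference = 19.23 − 20.44 = -1.21 percentage points.

-1.21 percentage points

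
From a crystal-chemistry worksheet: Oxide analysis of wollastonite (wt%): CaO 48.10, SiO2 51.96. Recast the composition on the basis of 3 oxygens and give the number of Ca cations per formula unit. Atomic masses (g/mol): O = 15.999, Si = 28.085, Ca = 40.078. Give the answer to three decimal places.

0.995 Ca apfu

CaO (M=56.077): mol = 0.85775; Ca = 0.85775, O = 0.85775.
SiO2 (M=60.083): mol = 0.86480; Si = 0.86480, O = 1.72960.
ΣO = 2.58735; factor = 3/ΣO = 1.15949.
Ca apfu = 0.85775 × 1.15949 = 0.995.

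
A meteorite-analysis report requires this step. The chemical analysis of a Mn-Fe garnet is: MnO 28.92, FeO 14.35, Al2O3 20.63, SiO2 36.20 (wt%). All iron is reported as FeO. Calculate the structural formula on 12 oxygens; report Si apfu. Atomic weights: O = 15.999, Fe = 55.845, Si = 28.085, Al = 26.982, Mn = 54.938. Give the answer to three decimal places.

2.988 Si apfu

MnO (M=70.937): mol = 0.40769; Mn = 0.40769, O = 0.40769.
FeO (M=71.844): mol = 0.19974; Fe = 0.19974, O = 0.19974.
Al2O3 (M=101.961): mol = 0.20233; Al = 0.40466, O = 0.60699.
SiO2 (M=60.083): mol = 0.60250; Si = 0.60250, O = 1.20500.
ΣO = 2.41942; factor = 12/ΣO = 4.95987.
Si apfu = 0.60250 × 4.95987 = 2.988.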